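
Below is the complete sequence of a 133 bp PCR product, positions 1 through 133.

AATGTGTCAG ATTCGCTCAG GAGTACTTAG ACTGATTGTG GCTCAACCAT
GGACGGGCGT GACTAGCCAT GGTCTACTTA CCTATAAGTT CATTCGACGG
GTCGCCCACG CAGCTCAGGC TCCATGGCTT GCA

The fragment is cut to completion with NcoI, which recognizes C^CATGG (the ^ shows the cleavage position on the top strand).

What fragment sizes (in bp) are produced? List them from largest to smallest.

NcoI sites (CCATGG) start at positions 47, 67, 122.
NcoI cuts after the first base of each site, so after positions 47, 67, 122.
Linear molecule, 3 cuts → 4 fragments:
  1–47 → 47 bp
  48–67 → 20 bp
  68–122 → 55 bp
  123–133 → 11 bp
Sorted largest to smallest: 55, 47, 20, 11 bp.

55, 47, 20, 11 bp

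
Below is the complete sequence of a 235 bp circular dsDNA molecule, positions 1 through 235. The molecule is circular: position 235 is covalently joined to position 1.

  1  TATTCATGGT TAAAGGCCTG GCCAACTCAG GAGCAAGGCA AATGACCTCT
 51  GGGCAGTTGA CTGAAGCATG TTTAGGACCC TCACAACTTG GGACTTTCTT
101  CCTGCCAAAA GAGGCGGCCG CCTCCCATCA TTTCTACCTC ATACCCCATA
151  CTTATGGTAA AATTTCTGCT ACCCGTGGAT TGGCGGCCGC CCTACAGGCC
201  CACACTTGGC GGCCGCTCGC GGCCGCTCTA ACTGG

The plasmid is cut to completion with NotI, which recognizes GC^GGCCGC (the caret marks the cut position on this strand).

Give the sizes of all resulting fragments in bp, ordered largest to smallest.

130, 69, 26, 10 bp

NotI sites (GCGGCCGC) start at positions 114, 183, 209, 219.
NotI cuts after base 2 of each site, so after positions 115, 184, 210, 220.
Circular molecule, 4 cuts → 4 fragments:
  116–184 → 69 bp
  185–210 → 26 bp
  211–220 → 10 bp
  221–235 then 1–115 → 15 + 115 = 130 bp
Sorted largest to smallest: 130, 69, 26, 10 bp.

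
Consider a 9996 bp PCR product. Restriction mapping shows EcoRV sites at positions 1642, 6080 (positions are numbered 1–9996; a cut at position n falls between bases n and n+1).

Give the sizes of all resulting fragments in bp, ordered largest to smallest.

4438, 3916, 1642 bp

Linear molecule, 2 cuts → 3 fragments:
  1642 − 0 = 1642 bp
  6080 − 1642 = 4438 bp
  9996 − 6080 = 3916 bp
Sorted largest to smallest: 4438, 3916, 1642 bp.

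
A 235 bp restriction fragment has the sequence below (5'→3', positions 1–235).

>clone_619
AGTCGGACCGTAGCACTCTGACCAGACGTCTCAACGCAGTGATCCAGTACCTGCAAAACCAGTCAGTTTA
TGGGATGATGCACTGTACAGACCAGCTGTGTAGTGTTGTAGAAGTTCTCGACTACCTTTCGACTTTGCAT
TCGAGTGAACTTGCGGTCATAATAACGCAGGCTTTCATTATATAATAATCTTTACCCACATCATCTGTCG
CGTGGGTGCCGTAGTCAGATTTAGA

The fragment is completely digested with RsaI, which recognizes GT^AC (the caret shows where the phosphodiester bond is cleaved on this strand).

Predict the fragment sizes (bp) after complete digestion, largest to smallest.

149, 48, 38 bp

RsaI sites (GTAC) start at positions 47, 85.
RsaI cuts after base 2 of each site, so after positions 48, 86.
Linear molecule, 2 cuts → 3 fragments:
  1–48 → 48 bp
  49–86 → 38 bp
  87–235 → 149 bp
Sorted largest to smallest: 149, 48, 38 bp.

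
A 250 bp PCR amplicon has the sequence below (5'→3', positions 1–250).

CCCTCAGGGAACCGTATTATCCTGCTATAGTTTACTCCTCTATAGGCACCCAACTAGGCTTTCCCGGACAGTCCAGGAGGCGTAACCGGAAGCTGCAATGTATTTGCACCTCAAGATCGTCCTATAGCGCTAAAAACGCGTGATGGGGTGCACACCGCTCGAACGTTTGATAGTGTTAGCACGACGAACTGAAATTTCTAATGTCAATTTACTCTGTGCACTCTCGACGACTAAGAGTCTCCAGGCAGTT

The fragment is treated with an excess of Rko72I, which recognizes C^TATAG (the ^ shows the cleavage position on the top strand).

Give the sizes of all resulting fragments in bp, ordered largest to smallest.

Rko72I sites (CTATAG) start at positions 25, 40, 122.
Rko72I cuts after the first base of each site, so after positions 25, 40, 122.
Linear molecule, 3 cuts → 4 fragments:
  1–25 → 25 bp
  26–40 → 15 bp
  41–122 → 82 bp
  123–250 → 128 bp
Sorted largest to smallest: 128, 82, 25, 15 bp.

128, 82, 25, 15 bp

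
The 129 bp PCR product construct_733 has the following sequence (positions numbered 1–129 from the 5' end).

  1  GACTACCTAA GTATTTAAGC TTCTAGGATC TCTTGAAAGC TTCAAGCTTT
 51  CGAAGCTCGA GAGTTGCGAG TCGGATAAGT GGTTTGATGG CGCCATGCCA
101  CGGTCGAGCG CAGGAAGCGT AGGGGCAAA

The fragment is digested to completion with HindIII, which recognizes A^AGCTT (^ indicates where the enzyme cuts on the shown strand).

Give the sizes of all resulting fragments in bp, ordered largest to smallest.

HindIII sites (AAGCTT) start at positions 17, 37, 44.
HindIII cuts after the first base of each site, so after positions 17, 37, 44.
Linear molecule, 3 cuts → 4 fragments:
  1–17 → 17 bp
  18–37 → 20 bp
  38–44 → 7 bp
  45–129 → 85 bp
Sorted largest to smallest: 85, 20, 17, 7 bp.

85, 20, 17, 7 bp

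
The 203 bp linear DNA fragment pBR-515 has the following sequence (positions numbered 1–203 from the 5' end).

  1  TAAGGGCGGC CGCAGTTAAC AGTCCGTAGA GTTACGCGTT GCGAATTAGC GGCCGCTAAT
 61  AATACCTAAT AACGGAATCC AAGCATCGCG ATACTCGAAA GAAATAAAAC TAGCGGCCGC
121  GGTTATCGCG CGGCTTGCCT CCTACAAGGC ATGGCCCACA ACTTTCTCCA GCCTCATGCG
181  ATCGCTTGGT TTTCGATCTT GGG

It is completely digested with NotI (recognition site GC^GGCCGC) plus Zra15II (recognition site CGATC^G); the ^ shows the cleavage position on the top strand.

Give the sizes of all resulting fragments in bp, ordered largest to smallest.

NotI sites (GCGGCCGC) start at positions 6, 49, 113.
NotI cuts after base 2 of each site, so after positions 7, 50, 114.
The Zra15II site (CGATCG) starts at position 179.
Zra15II cuts after base 5 of each site (before the last base), so after position 183.
Combined cut positions: 7, 50, 114, 183.
Linear molecule, 4 cuts → 5 fragments:
  1–7 → 7 bp
  8–50 → 43 bp
  51–114 → 64 bp
  115–183 → 69 bp
  184–203 → 20 bp
Sorted largest to smallest: 69, 64, 43, 20, 7 bp.

69, 64, 43, 20, 7 bp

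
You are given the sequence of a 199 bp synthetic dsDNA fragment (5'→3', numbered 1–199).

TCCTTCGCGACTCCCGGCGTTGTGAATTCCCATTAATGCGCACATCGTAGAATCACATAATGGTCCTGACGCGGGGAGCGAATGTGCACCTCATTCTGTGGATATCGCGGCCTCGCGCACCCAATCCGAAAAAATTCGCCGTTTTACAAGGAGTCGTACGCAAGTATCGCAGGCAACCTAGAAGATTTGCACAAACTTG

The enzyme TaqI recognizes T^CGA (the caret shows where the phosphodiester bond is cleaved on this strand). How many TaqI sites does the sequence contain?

No occurrence of TCGA is present in the sequence.
TaqI does not cut: 0 sites.

0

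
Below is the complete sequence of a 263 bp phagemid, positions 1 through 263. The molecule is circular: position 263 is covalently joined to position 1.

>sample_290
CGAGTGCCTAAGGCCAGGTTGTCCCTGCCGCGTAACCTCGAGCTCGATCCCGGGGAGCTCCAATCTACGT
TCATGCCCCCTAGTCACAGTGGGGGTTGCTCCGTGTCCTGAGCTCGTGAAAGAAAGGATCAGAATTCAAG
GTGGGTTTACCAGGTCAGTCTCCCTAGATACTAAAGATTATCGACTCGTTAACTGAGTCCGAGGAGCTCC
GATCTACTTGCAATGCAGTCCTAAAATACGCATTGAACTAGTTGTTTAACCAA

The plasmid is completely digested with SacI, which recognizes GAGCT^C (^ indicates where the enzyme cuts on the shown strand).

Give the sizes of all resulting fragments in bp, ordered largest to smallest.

99, 94, 55, 15 bp

SacI sites (GAGCTC) start at positions 40, 55, 110, 204.
SacI cuts after base 5 of each site (before the last base), so after positions 44, 59, 114, 208.
Circular molecule, 4 cuts → 4 fragments:
  45–59 → 15 bp
  60–114 → 55 bp
  115–208 → 94 bp
  209–263 then 1–44 → 55 + 44 = 99 bp
Sorted largest to smallest: 99, 94, 55, 15 bp.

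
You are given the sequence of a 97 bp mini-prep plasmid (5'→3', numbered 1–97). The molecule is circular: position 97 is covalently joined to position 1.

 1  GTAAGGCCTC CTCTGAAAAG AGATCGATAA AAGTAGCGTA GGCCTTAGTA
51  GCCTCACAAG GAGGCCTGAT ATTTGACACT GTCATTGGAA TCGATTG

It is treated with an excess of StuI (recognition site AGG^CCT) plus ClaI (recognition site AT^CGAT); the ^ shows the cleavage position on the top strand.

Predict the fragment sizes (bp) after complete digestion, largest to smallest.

StuI sites (AGGCCT) start at positions 4, 40, 62.
StuI cuts after base 3 of each site, so after positions 6, 42, 64.
ClaI sites (ATCGAT) start at positions 23, 90.
ClaI cuts after base 2 of each site, so after positions 24, 91.
Combined cut positions: 6, 24, 42, 64, 91.
Circular molecule, 5 cuts → 5 fragments:
  7–24 → 18 bp
  25–42 → 18 bp
  43–64 → 22 bp
  65–91 → 27 bp
  92–97 then 1–6 → 6 + 6 = 12 bp
Sorted largest to smallest: 27, 22, 18, 18, 12 bp.

27, 22, 18, 18, 12 bp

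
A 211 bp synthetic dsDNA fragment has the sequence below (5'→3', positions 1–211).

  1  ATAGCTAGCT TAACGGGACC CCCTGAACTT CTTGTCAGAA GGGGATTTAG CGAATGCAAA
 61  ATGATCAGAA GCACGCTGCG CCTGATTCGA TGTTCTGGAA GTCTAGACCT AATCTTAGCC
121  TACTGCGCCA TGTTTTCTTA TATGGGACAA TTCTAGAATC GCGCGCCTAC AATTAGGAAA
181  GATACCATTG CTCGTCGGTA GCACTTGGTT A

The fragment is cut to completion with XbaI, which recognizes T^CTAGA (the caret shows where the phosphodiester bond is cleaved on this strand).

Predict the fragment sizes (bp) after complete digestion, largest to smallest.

102, 59, 50 bp

XbaI sites (TCTAGA) start at positions 102, 152.
XbaI cuts after the first base of each site, so after positions 102, 152.
Linear molecule, 2 cuts → 3 fragments:
  1–102 → 102 bp
  103–152 → 50 bp
  153–211 → 59 bp
Sorted largest to smallest: 102, 59, 50 bp.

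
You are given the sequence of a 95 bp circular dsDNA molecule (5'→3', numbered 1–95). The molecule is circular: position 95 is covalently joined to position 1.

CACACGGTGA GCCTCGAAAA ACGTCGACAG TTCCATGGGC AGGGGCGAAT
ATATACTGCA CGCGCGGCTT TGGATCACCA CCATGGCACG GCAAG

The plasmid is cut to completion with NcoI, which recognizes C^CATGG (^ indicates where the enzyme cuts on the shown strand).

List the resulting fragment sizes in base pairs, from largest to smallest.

48, 47 bp

NcoI sites (CCATGG) start at positions 33, 81.
NcoI cuts after the first base of each site, so after positions 33, 81.
Circular molecule, 2 cuts → 2 fragments:
  34–81 → 48 bp
  82–95 then 1–33 → 14 + 33 = 47 bp
Sorted largest to smallest: 48, 47 bp.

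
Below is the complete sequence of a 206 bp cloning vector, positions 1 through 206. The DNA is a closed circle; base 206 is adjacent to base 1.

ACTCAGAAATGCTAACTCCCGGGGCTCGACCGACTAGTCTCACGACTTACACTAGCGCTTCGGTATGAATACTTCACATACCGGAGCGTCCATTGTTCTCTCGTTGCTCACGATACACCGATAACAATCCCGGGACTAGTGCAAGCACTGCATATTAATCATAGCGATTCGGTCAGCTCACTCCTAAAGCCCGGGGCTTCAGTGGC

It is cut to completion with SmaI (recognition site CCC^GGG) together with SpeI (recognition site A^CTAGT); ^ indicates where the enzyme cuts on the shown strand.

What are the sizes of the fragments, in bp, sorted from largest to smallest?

98, 57, 34, 13, 4 bp

SmaI sites (CCCGGG) start at positions 18, 129, 190.
SmaI cuts after base 3 of each site, so after positions 20, 131, 192.
SpeI sites (ACTAGT) start at positions 33, 135.
SpeI cuts after the first base of each site, so after positions 33, 135.
Combined cut positions: 20, 33, 131, 135, 192.
Circular molecule, 5 cuts → 5 fragments:
  21–33 → 13 bp
  34–131 → 98 bp
  132–135 → 4 bp
  136–192 → 57 bp
  193–206 then 1–20 → 14 + 20 = 34 bp
Sorted largest to smallest: 98, 57, 34, 13, 4 bp.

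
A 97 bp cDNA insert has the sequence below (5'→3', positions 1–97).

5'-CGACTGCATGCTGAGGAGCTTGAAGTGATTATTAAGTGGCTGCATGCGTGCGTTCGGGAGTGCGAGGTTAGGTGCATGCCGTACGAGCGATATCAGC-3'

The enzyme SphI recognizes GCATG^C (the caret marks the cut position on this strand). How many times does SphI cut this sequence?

3

GCATGC occurs starting at positions 6, 42, 74.
SphI cuts at 3 sites.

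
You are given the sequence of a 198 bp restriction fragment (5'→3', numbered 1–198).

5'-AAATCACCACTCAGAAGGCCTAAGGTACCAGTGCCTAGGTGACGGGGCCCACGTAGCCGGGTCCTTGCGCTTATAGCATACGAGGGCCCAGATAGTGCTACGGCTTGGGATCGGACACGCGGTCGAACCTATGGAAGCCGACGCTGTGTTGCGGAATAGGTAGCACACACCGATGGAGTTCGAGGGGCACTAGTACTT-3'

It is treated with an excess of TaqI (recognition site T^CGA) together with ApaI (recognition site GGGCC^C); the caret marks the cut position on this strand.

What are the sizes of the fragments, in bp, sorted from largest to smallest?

57, 49, 39, 35, 18 bp

TaqI sites (TCGA) start at positions 123, 180.
TaqI cuts after the first base of each site, so after positions 123, 180.
ApaI sites (GGGCCC) start at positions 45, 84.
ApaI cuts after base 5 of each site (before the last base), so after positions 49, 88.
Combined cut positions: 49, 88, 123, 180.
Linear molecule, 4 cuts → 5 fragments:
  1–49 → 49 bp
  50–88 → 39 bp
  89–123 → 35 bp
  124–180 → 57 bp
  181–198 → 18 bp
Sorted largest to smallest: 57, 49, 39, 35, 18 bp.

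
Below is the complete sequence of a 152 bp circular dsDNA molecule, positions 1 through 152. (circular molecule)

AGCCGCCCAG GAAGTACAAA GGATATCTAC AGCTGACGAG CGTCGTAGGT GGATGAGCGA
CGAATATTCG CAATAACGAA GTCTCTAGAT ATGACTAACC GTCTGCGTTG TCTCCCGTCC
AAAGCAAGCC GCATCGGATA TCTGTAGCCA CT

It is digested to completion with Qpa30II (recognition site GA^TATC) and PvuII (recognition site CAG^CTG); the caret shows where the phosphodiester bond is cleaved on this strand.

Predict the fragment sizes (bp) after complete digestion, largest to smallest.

106, 37, 9 bp

Qpa30II sites (GATATC) start at positions 22, 137.
Qpa30II cuts after base 2 of each site, so after positions 23, 138.
The PvuII site (CAGCTG) starts at position 30.
PvuII cuts after base 3 of each site, so after position 32.
Combined cut positions: 23, 32, 138.
Circular molecule, 3 cuts → 3 fragments:
  24–32 → 9 bp
  33–138 → 106 bp
  139–152 then 1–23 → 14 + 23 = 37 bp
Sorted largest to smallest: 106, 37, 9 bp.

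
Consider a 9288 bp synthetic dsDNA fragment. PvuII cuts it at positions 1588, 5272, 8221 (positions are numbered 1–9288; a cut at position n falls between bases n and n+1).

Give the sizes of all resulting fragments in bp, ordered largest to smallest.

3684, 2949, 1588, 1067 bp

Linear molecule, 3 cuts → 4 fragments:
  1588 − 0 = 1588 bp
  5272 − 1588 = 3684 bp
  8221 − 5272 = 2949 bp
  9288 − 8221 = 1067 bp
Sorted largest to smallest: 3684, 2949, 1588, 1067 bp.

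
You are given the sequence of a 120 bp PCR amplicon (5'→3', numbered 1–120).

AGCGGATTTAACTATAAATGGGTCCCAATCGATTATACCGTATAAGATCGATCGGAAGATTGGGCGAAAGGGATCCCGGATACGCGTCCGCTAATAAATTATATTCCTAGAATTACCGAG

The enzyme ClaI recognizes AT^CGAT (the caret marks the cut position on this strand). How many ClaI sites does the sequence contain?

ATCGAT occurs starting at positions 28, 47.
ClaI cuts at 2 sites.

2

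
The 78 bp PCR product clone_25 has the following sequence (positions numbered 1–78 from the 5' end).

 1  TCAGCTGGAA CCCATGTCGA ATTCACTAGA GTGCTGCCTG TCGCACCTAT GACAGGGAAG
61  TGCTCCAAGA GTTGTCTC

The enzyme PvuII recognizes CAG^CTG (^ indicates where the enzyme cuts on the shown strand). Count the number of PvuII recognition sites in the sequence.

1

CAGCTG occurs starting at position 2.
PvuII cuts at 1 site.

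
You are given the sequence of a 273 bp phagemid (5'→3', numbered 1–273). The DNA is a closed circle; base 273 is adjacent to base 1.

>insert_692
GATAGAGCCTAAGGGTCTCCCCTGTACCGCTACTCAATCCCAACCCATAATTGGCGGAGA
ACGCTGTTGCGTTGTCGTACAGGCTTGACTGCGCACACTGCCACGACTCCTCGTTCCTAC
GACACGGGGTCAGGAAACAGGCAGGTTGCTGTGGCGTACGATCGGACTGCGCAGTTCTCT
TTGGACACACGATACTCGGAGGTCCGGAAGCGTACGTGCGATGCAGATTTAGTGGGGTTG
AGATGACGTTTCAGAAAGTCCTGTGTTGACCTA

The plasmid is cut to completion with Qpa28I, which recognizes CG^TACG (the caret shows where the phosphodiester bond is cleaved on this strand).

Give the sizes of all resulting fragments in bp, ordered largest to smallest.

217, 56 bp

Qpa28I sites (CGTACG) start at positions 155, 211.
Qpa28I cuts after base 2 of each site, so after positions 156, 212.
Circular molecule, 2 cuts → 2 fragments:
  157–212 → 56 bp
  213–273 then 1–156 → 61 + 156 = 217 bp
Sorted largest to smallest: 217, 56 bp.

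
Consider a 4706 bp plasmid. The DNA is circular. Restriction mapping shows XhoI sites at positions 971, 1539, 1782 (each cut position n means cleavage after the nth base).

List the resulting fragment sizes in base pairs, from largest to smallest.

Circular molecule, 3 cuts → 3 fragments:
  1539 − 971 = 568 bp
  1782 − 1539 = 243 bp
  wrap: 4706 − 1782 + 971 = 3895 bp
Sorted largest to smallest: 3895, 568, 243 bp.

3895, 568, 243 bp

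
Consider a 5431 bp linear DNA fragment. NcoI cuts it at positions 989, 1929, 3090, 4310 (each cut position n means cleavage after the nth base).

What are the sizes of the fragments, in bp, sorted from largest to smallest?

1220, 1161, 1121, 989, 940 bp

Linear molecule, 4 cuts → 5 fragments:
  989 − 0 = 989 bp
  1929 − 989 = 940 bp
  3090 − 1929 = 1161 bp
  4310 − 3090 = 1220 bp
  5431 − 4310 = 1121 bp
Sorted largest to smallest: 1220, 1161, 1121, 989, 940 bp.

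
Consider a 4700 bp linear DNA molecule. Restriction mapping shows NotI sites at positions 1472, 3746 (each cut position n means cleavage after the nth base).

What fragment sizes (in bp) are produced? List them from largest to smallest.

2274, 1472, 954 bp

Linear molecule, 2 cuts → 3 fragments:
  1472 − 0 = 1472 bp
  3746 − 1472 = 2274 bp
  4700 − 3746 = 954 bp
Sorted largest to smallest: 2274, 1472, 954 bp.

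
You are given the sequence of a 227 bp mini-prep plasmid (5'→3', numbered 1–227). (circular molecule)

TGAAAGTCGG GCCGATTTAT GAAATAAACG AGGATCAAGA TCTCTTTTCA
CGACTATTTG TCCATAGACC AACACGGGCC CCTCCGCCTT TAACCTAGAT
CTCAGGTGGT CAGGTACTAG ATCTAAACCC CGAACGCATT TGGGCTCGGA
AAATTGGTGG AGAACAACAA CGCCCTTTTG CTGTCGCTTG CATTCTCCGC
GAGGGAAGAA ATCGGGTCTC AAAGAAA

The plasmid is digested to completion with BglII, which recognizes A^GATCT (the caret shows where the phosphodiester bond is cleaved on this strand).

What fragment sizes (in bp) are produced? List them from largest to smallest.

BglII sites (AGATCT) start at positions 38, 97, 119.
BglII cuts after the first base of each site, so after positions 38, 97, 119.
Circular molecule, 3 cuts → 3 fragments:
  39–97 → 59 bp
  98–119 → 22 bp
  120–227 then 1–38 → 108 + 38 = 146 bp
Sorted largest to smallest: 146, 59, 22 bp.

146, 59, 22 bp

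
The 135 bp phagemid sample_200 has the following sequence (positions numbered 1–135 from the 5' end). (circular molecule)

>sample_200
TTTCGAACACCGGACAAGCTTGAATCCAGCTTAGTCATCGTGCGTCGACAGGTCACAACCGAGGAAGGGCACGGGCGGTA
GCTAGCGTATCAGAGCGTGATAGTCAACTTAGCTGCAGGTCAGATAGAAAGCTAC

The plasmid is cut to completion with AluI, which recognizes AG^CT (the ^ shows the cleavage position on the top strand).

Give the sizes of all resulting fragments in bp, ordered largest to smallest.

52, 31, 22, 19, 11 bp

AluI sites (AGCT) start at positions 17, 28, 80, 111, 130.
AluI cuts after base 2 of each site, so after positions 18, 29, 81, 112, 131.
Circular molecule, 5 cuts → 5 fragments:
  19–29 → 11 bp
  30–81 → 52 bp
  82–112 → 31 bp
  113–131 → 19 bp
  132–135 then 1–18 → 4 + 18 = 22 bp
Sorted largest to smallest: 52, 31, 22, 19, 11 bp.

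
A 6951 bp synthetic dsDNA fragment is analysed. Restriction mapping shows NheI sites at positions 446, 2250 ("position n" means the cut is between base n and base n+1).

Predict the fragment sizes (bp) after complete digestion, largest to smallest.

4701, 1804, 446 bp

Linear molecule, 2 cuts → 3 fragments:
  446 − 0 = 446 bp
  2250 − 446 = 1804 bp
  6951 − 2250 = 4701 bp
Sorted largest to smallest: 4701, 1804, 446 bp.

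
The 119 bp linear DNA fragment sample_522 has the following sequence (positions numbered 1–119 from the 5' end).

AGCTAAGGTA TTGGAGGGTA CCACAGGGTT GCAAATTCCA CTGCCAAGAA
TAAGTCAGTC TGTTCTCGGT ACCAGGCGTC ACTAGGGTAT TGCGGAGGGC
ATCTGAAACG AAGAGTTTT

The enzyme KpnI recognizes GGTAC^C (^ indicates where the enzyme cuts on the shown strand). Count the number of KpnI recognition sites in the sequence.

2

GGTACC occurs starting at positions 17, 68.
KpnI cuts at 2 sites.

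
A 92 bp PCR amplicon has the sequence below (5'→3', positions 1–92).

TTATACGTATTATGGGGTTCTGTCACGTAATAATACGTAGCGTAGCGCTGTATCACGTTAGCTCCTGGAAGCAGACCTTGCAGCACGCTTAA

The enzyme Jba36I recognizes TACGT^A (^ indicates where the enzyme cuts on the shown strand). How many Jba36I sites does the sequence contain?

2

TACGTA occurs starting at positions 4, 34.
Jba36I cuts at 2 sites.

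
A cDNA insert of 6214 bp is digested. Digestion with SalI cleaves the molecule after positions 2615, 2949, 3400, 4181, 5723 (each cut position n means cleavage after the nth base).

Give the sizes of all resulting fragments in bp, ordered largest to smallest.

Linear molecule, 5 cuts → 6 fragments:
  2615 − 0 = 2615 bp
  2949 − 2615 = 334 bp
  3400 − 2949 = 451 bp
  4181 − 3400 = 781 bp
  5723 − 4181 = 1542 bp
  6214 − 5723 = 491 bp
Sorted largest to smallest: 2615, 1542, 781, 491, 451, 334 bp.

2615, 1542, 781, 491, 451, 334 bp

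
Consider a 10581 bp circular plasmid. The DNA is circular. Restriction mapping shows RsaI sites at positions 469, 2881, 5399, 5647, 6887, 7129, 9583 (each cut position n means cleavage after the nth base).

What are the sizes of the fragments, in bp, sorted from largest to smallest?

2518, 2454, 2412, 1467, 1240, 248, 242 bp

Circular molecule, 7 cuts → 7 fragments:
  2881 − 469 = 2412 bp
  5399 − 2881 = 2518 bp
  5647 − 5399 = 248 bp
  6887 − 5647 = 1240 bp
  7129 − 6887 = 242 bp
  9583 − 7129 = 2454 bp
  wrap: 10581 − 9583 + 469 = 1467 bp
Sorted largest to smallest: 2518, 2454, 2412, 1467, 1240, 248, 242 bp.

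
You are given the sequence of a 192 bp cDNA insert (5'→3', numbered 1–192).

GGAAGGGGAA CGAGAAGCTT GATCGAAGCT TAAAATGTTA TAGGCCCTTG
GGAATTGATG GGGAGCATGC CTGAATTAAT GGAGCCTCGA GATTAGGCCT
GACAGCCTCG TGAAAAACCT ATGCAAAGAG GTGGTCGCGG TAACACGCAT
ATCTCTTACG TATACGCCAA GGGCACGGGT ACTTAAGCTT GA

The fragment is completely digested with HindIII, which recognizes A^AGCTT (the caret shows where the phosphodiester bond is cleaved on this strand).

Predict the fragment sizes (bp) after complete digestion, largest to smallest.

HindIII sites (AAGCTT) start at positions 15, 26, 185.
HindIII cuts after the first base of each site, so after positions 15, 26, 185.
Linear molecule, 3 cuts → 4 fragments:
  1–15 → 15 bp
  16–26 → 11 bp
  27–185 → 159 bp
  186–192 → 7 bp
Sorted largest to smallest: 159, 15, 11, 7 bp.

159, 15, 11, 7 bp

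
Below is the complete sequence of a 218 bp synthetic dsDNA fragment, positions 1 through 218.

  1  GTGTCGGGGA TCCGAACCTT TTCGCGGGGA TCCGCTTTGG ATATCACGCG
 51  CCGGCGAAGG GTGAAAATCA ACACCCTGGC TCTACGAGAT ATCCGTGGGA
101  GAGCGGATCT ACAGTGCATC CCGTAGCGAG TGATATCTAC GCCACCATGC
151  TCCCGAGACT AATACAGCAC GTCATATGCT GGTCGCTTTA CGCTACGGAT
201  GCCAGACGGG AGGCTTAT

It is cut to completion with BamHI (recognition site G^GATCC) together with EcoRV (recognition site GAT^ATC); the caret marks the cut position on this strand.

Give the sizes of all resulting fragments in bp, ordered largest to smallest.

BamHI sites (GGATCC) start at positions 8, 28.
BamHI cuts after the first base of each site, so after positions 8, 28.
EcoRV sites (GATATC) start at positions 40, 88, 132.
EcoRV cuts after base 3 of each site, so after positions 42, 90, 134.
Combined cut positions: 8, 28, 42, 90, 134.
Linear molecule, 5 cuts → 6 fragments:
  1–8 → 8 bp
  9–28 → 20 bp
  29–42 → 14 bp
  43–90 → 48 bp
  91–134 → 44 bp
  135–218 → 84 bp
Sorted largest to smallest: 84, 48, 44, 20, 14, 8 bp.

84, 48, 44, 20, 14, 8 bp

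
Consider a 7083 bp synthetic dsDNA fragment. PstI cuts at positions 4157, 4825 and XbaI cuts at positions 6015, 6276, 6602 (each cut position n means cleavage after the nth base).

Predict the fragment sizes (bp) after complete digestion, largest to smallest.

4157, 1190, 668, 481, 326, 261 bp

Combined cut positions (sorted): 4157, 4825, 6015, 6276, 6602.
Linear molecule, 5 cuts → 6 fragments:
  4157 − 0 = 4157 bp
  4825 − 4157 = 668 bp
  6015 − 4825 = 1190 bp
  6276 − 6015 = 261 bp
  6602 − 6276 = 326 bp
  7083 − 6602 = 481 bp
Sorted largest to smallest: 4157, 1190, 668, 481, 326, 261 bp.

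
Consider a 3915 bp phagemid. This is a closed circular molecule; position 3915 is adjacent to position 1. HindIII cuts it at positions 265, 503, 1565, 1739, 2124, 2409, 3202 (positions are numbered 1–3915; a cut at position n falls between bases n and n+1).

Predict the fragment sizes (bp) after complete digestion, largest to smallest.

Circular molecule, 7 cuts → 7 fragments:
  503 − 265 = 238 bp
  1565 − 503 = 1062 bp
  1739 − 1565 = 174 bp
  2124 − 1739 = 385 bp
  2409 − 2124 = 285 bp
  3202 − 2409 = 793 bp
  wrap: 3915 − 3202 + 265 = 978 bp
Sorted largest to smallest: 1062, 978, 793, 385, 285, 238, 174 bp.

1062, 978, 793, 385, 285, 238, 174 bp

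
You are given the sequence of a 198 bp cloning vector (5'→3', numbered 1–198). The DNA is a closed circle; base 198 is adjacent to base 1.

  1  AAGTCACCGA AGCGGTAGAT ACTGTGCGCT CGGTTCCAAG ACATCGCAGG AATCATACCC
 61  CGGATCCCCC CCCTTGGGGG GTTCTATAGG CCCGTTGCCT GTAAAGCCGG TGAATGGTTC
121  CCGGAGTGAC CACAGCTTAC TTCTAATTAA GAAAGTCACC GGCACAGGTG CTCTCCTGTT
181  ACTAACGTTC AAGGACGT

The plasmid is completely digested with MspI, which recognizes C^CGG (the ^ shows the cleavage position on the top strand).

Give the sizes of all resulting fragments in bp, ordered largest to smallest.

MspI sites (CCGG) start at positions 60, 107, 121, 159.
MspI cuts after the first base of each site, so after positions 60, 107, 121, 159.
Circular molecule, 4 cuts → 4 fragments:
  61–107 → 47 bp
  108–121 → 14 bp
  122–159 → 38 bp
  160–198 then 1–60 → 39 + 60 = 99 bp
Sorted largest to smallest: 99, 47, 38, 14 bp.

99, 47, 38, 14 bp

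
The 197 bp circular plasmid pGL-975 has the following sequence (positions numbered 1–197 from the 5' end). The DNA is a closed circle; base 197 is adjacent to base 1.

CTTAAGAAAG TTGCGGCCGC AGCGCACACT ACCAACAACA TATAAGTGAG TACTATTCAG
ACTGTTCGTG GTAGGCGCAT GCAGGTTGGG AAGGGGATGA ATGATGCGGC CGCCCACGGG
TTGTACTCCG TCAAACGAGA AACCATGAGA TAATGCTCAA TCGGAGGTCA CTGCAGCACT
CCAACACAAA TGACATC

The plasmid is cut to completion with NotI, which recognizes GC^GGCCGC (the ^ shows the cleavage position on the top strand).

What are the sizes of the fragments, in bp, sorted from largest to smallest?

104, 93 bp

NotI sites (GCGGCCGC) start at positions 13, 106.
NotI cuts after base 2 of each site, so after positions 14, 107.
Circular molecule, 2 cuts → 2 fragments:
  15–107 → 93 bp
  108–197 then 1–14 → 90 + 14 = 104 bp
Sorted largest to smallest: 104, 93 bp.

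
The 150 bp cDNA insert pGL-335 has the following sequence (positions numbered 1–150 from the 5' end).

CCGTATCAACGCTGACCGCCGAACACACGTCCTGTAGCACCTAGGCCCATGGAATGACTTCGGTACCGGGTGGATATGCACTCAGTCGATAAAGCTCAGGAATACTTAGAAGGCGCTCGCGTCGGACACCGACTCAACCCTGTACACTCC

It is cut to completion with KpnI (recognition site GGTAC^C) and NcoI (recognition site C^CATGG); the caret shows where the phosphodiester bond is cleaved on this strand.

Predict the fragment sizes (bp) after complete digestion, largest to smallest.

The KpnI site (GGTACC) starts at position 62.
KpnI cuts after base 5 of each site (before the last base), so after position 66.
The NcoI site (CCATGG) starts at position 47.
NcoI cuts after the first base of each site, so after position 47.
Combined cut positions: 47, 66.
Linear molecule, 2 cuts → 3 fragments:
  1–47 → 47 bp
  48–66 → 19 bp
  67–150 → 84 bp
Sorted largest to smallest: 84, 47, 19 bp.

84, 47, 19 bp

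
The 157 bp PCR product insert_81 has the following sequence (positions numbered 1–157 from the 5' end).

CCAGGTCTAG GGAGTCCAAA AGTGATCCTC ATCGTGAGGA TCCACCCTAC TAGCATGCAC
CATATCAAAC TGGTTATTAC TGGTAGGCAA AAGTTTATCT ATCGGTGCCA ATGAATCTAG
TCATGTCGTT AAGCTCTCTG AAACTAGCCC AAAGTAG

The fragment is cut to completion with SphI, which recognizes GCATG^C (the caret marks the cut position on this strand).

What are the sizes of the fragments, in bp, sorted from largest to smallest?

100, 57 bp

The SphI site (GCATGC) starts at position 53.
SphI cuts after base 5 of each site (before the last base), so after position 57.
Linear molecule, 1 cut → 2 fragments:
  1–57 → 57 bp
  58–157 → 100 bp
Sorted largest to smallest: 100, 57 bp.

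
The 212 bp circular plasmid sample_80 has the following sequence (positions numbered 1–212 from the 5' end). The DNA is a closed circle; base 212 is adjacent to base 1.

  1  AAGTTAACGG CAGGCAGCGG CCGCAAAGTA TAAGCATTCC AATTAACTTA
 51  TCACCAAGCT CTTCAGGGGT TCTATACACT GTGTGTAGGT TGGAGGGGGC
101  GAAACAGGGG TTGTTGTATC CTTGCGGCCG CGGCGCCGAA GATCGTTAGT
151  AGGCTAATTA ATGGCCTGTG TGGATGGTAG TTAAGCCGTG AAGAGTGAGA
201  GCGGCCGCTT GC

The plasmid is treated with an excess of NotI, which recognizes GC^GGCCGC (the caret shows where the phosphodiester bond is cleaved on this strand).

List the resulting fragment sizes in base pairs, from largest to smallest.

107, 77, 28 bp

NotI sites (GCGGCCGC) start at positions 17, 124, 201.
NotI cuts after base 2 of each site, so after positions 18, 125, 202.
Circular molecule, 3 cuts → 3 fragments:
  19–125 → 107 bp
  126–202 → 77 bp
  203–212 then 1–18 → 10 + 18 = 28 bp
Sorted largest to smallest: 107, 77, 28 bp.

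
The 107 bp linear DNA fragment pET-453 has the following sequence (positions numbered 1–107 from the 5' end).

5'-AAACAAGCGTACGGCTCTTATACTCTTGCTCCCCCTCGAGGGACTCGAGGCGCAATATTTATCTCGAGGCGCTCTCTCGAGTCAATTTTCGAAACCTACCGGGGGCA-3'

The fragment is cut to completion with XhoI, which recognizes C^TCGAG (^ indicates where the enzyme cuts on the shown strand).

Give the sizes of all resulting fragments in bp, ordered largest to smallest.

XhoI sites (CTCGAG) start at positions 35, 44, 63, 76.
XhoI cuts after the first base of each site, so after positions 35, 44, 63, 76.
Linear molecule, 4 cuts → 5 fragments:
  1–35 → 35 bp
  36–44 → 9 bp
  45–63 → 19 bp
  64–76 → 13 bp
  77–107 → 31 bp
Sorted largest to smallest: 35, 31, 19, 13, 9 bp.

35, 31, 19, 13, 9 bp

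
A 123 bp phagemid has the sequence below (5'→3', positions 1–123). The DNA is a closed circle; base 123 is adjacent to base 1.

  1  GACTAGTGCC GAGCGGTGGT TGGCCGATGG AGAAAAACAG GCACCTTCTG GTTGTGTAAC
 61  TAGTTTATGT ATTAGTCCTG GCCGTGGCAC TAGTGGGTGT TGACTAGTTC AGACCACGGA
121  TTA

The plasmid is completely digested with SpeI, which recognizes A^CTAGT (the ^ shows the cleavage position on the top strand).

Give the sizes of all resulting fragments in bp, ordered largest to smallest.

57, 30, 22, 14 bp

SpeI sites (ACTAGT) start at positions 2, 59, 89, 103.
SpeI cuts after the first base of each site, so after positions 2, 59, 89, 103.
Circular molecule, 4 cuts → 4 fragments:
  3–59 → 57 bp
  60–89 → 30 bp
  90–103 → 14 bp
  104–123 then 1–2 → 20 + 2 = 22 bp
Sorted largest to smallest: 57, 30, 22, 14 bp.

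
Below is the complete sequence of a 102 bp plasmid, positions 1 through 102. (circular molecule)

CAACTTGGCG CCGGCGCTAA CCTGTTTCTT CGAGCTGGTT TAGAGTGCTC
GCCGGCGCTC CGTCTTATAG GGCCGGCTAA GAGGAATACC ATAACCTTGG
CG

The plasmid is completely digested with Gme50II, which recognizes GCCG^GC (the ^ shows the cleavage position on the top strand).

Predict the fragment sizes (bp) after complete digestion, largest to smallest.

41, 40, 21 bp

Gme50II sites (GCCGGC) start at positions 10, 51, 72.
Gme50II cuts after base 4 of each site, so after positions 13, 54, 75.
Circular molecule, 3 cuts → 3 fragments:
  14–54 → 41 bp
  55–75 → 21 bp
  76–102 then 1–13 → 27 + 13 = 40 bp
Sorted largest to smallest: 41, 40, 21 bp.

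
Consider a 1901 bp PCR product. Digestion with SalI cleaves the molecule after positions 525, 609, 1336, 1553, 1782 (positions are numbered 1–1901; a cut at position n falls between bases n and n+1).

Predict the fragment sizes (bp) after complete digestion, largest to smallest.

Linear molecule, 5 cuts → 6 fragments:
  525 − 0 = 525 bp
  609 − 525 = 84 bp
  1336 − 609 = 727 bp
  1553 − 1336 = 217 bp
  1782 − 1553 = 229 bp
  1901 − 1782 = 119 bp
Sorted largest to smallest: 727, 525, 229, 217, 119, 84 bp.

727, 525, 229, 217, 119, 84 bp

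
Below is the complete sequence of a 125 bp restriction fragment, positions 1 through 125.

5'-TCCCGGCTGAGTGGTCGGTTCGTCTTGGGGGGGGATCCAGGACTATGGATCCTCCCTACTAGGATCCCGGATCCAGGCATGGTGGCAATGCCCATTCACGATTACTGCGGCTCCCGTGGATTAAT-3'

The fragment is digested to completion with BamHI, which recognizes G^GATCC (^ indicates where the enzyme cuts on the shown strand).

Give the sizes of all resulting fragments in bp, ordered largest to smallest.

56, 33, 15, 14, 7 bp

BamHI sites (GGATCC) start at positions 33, 47, 62, 69.
BamHI cuts after the first base of each site, so after positions 33, 47, 62, 69.
Linear molecule, 4 cuts → 5 fragments:
  1–33 → 33 bp
  34–47 → 14 bp
  48–62 → 15 bp
  63–69 → 7 bp
  70–125 → 56 bp
Sorted largest to smallest: 56, 33, 15, 14, 7 bp.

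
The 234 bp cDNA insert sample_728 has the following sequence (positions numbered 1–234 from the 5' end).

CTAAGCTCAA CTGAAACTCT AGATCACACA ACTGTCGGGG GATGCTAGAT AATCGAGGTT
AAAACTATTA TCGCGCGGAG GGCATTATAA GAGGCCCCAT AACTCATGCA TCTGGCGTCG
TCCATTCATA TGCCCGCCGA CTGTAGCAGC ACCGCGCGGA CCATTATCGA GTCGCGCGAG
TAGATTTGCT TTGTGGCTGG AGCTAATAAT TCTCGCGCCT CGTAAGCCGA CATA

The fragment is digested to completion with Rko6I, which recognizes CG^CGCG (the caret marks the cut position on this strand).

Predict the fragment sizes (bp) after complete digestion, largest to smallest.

Rko6I sites (CGCGCG) start at positions 72, 153, 173.
Rko6I cuts after base 2 of each site, so after positions 73, 154, 174.
Linear molecule, 3 cuts → 4 fragments:
  1–73 → 73 bp
  74–154 → 81 bp
  155–174 → 20 bp
  175–234 → 60 bp
Sorted largest to smallest: 81, 73, 60, 20 bp.

81, 73, 60, 20 bp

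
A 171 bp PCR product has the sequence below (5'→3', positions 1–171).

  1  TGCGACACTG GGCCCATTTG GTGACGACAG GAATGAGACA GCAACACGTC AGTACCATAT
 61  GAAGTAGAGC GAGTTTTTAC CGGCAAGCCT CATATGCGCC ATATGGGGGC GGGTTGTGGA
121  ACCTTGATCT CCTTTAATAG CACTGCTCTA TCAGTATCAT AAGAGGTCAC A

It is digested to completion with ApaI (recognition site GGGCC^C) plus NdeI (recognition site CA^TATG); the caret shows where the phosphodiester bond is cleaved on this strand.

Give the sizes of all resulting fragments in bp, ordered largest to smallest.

70, 43, 35, 14, 9 bp

The ApaI site (GGGCCC) starts at position 10.
ApaI cuts after base 5 of each site (before the last base), so after position 14.
NdeI sites (CATATG) start at positions 56, 91, 100.
NdeI cuts after base 2 of each site, so after positions 57, 92, 101.
Combined cut positions: 14, 57, 92, 101.
Linear molecule, 4 cuts → 5 fragments:
  1–14 → 14 bp
  15–57 → 43 bp
  58–92 → 35 bp
  93–101 → 9 bp
  102–171 → 70 bp
Sorted largest to smallest: 70, 43, 35, 14, 9 bp.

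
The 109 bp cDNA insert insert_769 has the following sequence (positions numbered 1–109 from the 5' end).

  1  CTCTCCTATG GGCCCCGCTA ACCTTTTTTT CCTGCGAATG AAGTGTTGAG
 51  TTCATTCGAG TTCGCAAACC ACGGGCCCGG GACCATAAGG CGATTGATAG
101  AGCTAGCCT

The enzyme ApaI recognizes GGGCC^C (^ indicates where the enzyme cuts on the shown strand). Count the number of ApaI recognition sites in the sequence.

2

GGGCCC occurs starting at positions 10, 73.
ApaI cuts at 2 sites.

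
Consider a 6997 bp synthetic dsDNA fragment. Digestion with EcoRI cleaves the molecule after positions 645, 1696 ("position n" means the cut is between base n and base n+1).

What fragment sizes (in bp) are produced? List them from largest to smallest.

Linear molecule, 2 cuts → 3 fragments:
  645 − 0 = 645 bp
  1696 − 645 = 1051 bp
  6997 − 1696 = 5301 bp
Sorted largest to smallest: 5301, 1051, 645 bp.

5301, 1051, 645 bp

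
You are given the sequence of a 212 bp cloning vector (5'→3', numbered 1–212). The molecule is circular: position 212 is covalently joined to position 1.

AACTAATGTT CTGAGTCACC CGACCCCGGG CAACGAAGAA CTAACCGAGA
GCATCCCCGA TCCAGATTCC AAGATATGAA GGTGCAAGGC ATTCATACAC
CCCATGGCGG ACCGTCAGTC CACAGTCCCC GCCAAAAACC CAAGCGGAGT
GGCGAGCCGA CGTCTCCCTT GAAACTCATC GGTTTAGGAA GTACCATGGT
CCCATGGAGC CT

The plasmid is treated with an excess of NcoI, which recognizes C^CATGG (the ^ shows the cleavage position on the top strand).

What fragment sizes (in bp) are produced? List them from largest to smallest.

NcoI sites (CCATGG) start at positions 102, 194, 202.
NcoI cuts after the first base of each site, so after positions 102, 194, 202.
Circular molecule, 3 cuts → 3 fragments:
  103–194 → 92 bp
  195–202 → 8 bp
  203–212 then 1–102 → 10 + 102 = 112 bp
Sorted largest to smallest: 112, 92, 8 bp.

112, 92, 8 bp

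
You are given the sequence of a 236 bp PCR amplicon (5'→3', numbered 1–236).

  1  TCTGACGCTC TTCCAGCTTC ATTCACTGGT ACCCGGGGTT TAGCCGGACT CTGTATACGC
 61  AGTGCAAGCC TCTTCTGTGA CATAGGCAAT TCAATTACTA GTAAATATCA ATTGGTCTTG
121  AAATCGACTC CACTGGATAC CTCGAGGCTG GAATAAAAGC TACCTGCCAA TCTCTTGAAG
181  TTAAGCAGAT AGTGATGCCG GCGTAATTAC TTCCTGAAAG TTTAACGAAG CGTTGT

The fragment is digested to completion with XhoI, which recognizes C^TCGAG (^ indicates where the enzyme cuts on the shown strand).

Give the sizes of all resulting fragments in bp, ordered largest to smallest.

141, 95 bp

The XhoI site (CTCGAG) starts at position 141.
XhoI cuts after the first base of each site, so after position 141.
Linear molecule, 1 cut → 2 fragments:
  1–141 → 141 bp
  142–236 → 95 bp
Sorted largest to smallest: 141, 95 bp.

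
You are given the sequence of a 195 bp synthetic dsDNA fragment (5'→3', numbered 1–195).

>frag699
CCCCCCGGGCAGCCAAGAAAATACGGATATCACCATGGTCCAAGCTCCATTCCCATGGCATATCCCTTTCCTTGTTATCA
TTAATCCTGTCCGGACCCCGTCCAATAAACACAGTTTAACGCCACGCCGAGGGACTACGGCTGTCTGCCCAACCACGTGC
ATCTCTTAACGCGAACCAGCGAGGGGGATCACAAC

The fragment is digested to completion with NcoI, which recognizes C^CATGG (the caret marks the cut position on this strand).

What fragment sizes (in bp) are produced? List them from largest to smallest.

142, 33, 20 bp

NcoI sites (CCATGG) start at positions 33, 53.
NcoI cuts after the first base of each site, so after positions 33, 53.
Linear molecule, 2 cuts → 3 fragments:
  1–33 → 33 bp
  34–53 → 20 bp
  54–195 → 142 bp
Sorted largest to smallest: 142, 33, 20 bp.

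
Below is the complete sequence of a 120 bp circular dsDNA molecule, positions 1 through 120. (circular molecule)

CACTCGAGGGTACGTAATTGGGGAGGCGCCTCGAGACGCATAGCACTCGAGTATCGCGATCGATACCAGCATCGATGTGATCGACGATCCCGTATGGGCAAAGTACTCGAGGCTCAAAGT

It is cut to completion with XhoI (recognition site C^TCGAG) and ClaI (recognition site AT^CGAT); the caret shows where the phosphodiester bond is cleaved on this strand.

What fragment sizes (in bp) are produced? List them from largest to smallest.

34, 27, 17, 16, 14, 12 bp

XhoI sites (CTCGAG) start at positions 3, 30, 46, 106.
XhoI cuts after the first base of each site, so after positions 3, 30, 46, 106.
ClaI sites (ATCGAT) start at positions 59, 71.
ClaI cuts after base 2 of each site, so after positions 60, 72.
Combined cut positions: 3, 30, 46, 60, 72, 106.
Circular molecule, 6 cuts → 6 fragments:
  4–30 → 27 bp
  31–46 → 16 bp
  47–60 → 14 bp
  61–72 → 12 bp
  73–106 → 34 bp
  107–120 then 1–3 → 14 + 3 = 17 bp
Sorted largest to smallest: 34, 27, 17, 16, 14, 12 bp.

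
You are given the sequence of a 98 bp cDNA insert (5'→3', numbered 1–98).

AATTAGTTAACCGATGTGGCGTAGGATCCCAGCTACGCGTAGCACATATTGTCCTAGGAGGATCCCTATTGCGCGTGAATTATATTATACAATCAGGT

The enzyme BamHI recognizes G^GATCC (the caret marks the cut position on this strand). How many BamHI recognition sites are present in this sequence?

2

GGATCC occurs starting at positions 24, 60.
BamHI cuts at 2 sites.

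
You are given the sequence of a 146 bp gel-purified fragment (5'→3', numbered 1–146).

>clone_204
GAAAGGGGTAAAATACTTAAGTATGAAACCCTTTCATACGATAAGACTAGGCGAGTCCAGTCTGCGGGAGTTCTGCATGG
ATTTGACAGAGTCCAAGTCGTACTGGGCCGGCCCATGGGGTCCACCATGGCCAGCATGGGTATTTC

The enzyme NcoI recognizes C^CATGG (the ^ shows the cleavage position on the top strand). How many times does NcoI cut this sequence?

2

CCATGG occurs starting at positions 113, 125.
NcoI cuts at 2 sites.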